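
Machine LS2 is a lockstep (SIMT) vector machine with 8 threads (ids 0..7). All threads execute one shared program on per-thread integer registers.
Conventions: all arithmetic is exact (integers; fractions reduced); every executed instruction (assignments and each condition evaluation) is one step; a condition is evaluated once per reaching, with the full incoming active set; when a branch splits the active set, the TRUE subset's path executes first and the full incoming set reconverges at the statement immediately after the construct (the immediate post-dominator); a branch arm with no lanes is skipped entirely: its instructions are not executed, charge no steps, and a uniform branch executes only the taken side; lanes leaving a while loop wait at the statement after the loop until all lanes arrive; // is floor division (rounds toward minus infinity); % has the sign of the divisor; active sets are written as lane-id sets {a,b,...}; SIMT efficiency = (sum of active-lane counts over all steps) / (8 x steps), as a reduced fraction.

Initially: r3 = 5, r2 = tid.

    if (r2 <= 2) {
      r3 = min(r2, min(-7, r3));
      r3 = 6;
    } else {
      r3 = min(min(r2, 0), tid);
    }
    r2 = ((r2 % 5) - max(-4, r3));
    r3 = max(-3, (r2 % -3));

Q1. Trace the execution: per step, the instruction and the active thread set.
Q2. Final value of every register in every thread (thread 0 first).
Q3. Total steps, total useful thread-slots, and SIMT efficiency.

step 0: eval (r2 <= 2)               {0,1,2,3,4,5,6,7}
step 1: r3 <- min(r2, min(-7, r3))   {0,1,2}
step 2: r3 <- 6                      {0,1,2}
step 3: r3 <- min(min(r2, 0), tid)   {3,4,5,6,7}
step 4: r2 <- ((r2 % 5) - max(-4, r3)) {0,1,2,3,4,5,6,7}
step 5: r3 <- max(-3, (r2 % -3))     {0,1,2,3,4,5,6,7}

Answer: 6 steps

r3: 0,-2,-1,0,-2,0,-2,-1
r2: -6,-5,-4,3,4,0,1,2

steps = 6; useful = 35; efficiency = 35/48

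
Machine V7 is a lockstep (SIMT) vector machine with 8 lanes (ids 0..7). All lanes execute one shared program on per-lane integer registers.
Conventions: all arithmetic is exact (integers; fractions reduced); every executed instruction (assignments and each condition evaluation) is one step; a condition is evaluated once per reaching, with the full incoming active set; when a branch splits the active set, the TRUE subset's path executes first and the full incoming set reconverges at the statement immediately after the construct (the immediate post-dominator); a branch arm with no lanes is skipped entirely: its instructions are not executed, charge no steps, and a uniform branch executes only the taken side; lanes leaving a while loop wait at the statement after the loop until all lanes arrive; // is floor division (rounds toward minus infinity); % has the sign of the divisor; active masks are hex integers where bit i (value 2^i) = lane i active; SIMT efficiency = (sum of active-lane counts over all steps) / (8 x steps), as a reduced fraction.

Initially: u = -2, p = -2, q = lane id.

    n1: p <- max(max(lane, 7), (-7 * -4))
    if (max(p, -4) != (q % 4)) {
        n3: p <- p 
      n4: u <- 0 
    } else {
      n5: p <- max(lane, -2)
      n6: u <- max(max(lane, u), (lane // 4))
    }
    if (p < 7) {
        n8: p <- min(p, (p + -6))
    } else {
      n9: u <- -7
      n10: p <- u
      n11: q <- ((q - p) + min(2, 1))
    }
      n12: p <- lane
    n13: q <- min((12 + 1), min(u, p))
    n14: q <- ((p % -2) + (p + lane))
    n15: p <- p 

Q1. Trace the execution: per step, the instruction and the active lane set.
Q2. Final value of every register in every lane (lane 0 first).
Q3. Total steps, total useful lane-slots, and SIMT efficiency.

step 0: p <- max(max(lane, 7), (-7 * -4)) 0xff
step 1: eval (max(p, -4) != (q % 4)) 0xff
step 2: p <- p                       0xff
step 3: u <- 0                       0xff
step 4: eval (p < 7)                 0xff
step 5: u <- -7                      0xff
step 6: p <- u                       0xff
step 7: q <- ((q - p) + min(2, 1))   0xff
step 8: p <- lane                    0xff
step 9: q <- min((12 + 1), min(u, p)) 0xff
step 10: q <- ((p % -2) + (p + lane)) 0xff
step 11: p <- p                       0xff

Answer: 12 steps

u: -7,-7,-7,-7,-7,-7,-7,-7
p: 0,1,2,3,4,5,6,7
q: 0,1,4,5,8,9,12,13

steps = 12; useful = 96; efficiency = 96/96 = 1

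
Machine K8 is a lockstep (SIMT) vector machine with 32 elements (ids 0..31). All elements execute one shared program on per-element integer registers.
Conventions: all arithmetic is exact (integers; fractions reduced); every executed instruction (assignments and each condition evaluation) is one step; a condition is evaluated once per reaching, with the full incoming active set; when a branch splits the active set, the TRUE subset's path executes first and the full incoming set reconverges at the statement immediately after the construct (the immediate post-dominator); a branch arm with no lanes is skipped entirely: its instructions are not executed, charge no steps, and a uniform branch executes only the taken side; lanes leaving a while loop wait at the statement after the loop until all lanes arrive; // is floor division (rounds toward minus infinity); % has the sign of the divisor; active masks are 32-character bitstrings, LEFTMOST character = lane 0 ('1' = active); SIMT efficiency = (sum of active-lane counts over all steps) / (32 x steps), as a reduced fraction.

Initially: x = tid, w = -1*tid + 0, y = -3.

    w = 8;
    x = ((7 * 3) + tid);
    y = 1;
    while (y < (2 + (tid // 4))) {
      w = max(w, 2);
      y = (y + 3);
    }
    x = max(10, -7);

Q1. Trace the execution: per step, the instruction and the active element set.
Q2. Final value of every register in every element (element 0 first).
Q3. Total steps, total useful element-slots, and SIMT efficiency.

step 0: w <- 8                       11111111111111111111111111111111
step 1: x <- ((7 * 3) + tid)         11111111111111111111111111111111
step 2: y <- 1                       11111111111111111111111111111111
step 3: eval (y < (2 + (tid // 4)))  11111111111111111111111111111111
step 4: w <- max(w, 2)               11111111111111111111111111111111
step 5: y <- (y + 3)                 11111111111111111111111111111111
step 6: eval (y < (2 + (tid // 4)))  11111111111111111111111111111111
step 7: w <- max(w, 2)               00000000000011111111111111111111
step 8: y <- (y + 3)                 00000000000011111111111111111111
step 9: eval (y < (2 + (tid // 4)))  00000000000011111111111111111111
step 10: w <- max(w, 2)               00000000000000000000000011111111
step 11: y <- (y + 3)                 00000000000000000000000011111111
step 12: eval (y < (2 + (tid // 4)))  00000000000000000000000011111111
step 13: x <- max(10, -7)             11111111111111111111111111111111

Answer: 14 steps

x: 10,10,10,10,10,10,10,10,10,10,10,10,10,10,10,10,10,10,10,10,10,10,10,10,10,10,10,10,10,10,10,10
w: 8,8,8,8,8,8,8,8,8,8,8,8,8,8,8,8,8,8,8,8,8,8,8,8,8,8,8,8,8,8,8,8
y: 4,4,4,4,4,4,4,4,4,4,4,4,7,7,7,7,7,7,7,7,7,7,7,7,10,10,10,10,10,10,10,10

steps = 14; useful = 340; efficiency = 340/448 = 85/112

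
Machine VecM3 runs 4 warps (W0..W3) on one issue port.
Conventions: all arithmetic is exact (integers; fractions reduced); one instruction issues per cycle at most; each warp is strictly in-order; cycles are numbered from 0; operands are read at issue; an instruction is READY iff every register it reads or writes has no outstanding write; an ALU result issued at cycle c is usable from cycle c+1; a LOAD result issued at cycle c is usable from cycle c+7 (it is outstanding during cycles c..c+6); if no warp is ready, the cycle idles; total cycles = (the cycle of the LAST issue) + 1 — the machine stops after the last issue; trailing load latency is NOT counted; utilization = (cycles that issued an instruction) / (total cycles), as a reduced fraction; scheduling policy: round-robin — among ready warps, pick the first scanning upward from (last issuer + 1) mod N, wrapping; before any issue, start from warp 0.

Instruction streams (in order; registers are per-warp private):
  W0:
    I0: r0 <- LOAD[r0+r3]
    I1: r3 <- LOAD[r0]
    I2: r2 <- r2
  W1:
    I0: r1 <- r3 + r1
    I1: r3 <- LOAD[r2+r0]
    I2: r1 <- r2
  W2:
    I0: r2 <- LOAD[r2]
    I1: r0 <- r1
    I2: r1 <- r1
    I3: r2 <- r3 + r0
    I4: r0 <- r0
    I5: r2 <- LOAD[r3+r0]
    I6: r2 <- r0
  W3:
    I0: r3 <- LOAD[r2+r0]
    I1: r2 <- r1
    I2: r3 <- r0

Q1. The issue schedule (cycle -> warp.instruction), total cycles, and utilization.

cycle 0: W0.I0
cycle 1: W1.I0
cycle 2: W2.I0
cycle 3: W3.I0
cycle 4: W1.I1
cycle 5: W2.I1
cycle 6: W3.I1
cycle 7: W0.I1
cycle 8: W1.I2
cycle 9: W2.I2
cycle 10: W3.I2
cycle 11: W0.I2
cycle 12: W2.I3
cycle 13: W2.I4
cycle 14: W2.I5
cycle 15: idle
cycle 16: idle
cycle 17: idle
cycle 18: idle
cycle 19: idle
cycle 20: idle
cycle 21: W2.I6

Answer: 22 cycles, utilization 8/11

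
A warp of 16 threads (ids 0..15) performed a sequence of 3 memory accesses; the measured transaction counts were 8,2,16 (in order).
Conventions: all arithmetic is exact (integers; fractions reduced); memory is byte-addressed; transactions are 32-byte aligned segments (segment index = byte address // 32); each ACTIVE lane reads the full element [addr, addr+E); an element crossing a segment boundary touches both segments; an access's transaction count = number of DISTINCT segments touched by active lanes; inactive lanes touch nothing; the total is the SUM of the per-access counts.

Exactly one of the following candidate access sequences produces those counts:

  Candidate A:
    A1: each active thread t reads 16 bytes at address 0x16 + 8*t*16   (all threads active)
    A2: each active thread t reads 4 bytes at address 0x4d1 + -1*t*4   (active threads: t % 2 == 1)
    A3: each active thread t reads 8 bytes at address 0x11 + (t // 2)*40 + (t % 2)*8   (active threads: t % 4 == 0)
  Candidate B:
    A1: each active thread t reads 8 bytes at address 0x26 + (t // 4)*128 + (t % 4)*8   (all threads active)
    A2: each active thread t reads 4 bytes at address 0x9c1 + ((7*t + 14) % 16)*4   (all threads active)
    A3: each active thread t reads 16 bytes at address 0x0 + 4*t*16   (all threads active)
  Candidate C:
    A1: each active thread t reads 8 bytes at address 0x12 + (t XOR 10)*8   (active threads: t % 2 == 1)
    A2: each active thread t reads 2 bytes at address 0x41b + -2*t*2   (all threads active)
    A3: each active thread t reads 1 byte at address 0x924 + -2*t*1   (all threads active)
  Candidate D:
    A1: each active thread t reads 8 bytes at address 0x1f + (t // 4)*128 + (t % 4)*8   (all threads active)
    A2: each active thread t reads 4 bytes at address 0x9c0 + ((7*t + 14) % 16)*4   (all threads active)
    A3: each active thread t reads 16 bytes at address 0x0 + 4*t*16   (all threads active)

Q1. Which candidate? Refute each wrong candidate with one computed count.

A: A1 gives 32 transactions, not 8
B: A2 gives 3 transactions, not 2
C: A1 gives 5 transactions, not 8
D: all counts match (8,2,16)

Answer: D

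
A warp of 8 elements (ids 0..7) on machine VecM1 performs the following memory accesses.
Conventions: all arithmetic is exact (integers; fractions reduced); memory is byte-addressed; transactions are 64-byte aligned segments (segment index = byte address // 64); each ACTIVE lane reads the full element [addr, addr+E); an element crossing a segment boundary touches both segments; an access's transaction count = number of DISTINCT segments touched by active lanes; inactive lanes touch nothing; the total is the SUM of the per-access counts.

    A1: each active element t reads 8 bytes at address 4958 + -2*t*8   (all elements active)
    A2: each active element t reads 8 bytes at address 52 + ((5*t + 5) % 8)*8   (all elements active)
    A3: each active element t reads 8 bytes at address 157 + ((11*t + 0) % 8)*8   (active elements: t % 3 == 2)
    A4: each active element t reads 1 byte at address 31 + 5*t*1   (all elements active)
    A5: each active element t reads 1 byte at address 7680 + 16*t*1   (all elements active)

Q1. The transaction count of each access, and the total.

A1: 3 transactions
A2: 2 transactions
A3: 1 transaction
A4: 2 transactions
A5: 2 transactions

Answer: 3,2,1,2,2; total 10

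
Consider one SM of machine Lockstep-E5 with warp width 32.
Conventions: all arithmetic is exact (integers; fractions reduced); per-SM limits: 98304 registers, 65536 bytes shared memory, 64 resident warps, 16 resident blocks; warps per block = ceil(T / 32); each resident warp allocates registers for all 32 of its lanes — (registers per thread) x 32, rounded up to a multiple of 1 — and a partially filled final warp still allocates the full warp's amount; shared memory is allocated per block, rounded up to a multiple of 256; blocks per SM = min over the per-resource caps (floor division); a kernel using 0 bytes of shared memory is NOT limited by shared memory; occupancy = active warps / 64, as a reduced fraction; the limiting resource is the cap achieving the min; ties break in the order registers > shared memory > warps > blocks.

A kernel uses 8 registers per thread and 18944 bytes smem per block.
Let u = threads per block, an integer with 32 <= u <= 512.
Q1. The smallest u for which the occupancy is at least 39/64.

Answer: u = 385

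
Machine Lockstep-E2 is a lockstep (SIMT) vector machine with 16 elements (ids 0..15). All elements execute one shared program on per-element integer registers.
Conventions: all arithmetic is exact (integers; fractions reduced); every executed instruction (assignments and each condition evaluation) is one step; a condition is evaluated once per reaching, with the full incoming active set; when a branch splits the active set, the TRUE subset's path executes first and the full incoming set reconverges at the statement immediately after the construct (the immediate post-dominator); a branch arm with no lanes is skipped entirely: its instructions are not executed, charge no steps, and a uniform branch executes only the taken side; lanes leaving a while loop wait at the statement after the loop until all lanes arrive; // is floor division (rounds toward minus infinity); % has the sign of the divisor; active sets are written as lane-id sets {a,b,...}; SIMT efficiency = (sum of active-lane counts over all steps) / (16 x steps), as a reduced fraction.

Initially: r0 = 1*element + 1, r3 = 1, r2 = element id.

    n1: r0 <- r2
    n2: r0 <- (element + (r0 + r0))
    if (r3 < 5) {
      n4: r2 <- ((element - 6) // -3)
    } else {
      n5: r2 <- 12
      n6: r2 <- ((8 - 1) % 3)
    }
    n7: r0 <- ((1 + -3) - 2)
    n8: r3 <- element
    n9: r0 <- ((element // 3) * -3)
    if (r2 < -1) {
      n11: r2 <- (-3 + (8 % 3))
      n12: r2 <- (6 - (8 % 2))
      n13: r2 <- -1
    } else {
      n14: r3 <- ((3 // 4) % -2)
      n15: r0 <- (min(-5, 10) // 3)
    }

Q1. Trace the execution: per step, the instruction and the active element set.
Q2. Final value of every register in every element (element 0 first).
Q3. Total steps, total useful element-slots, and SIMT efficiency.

step 0: r0 <- r2                     {0,1,2,3,4,5,6,7,8,9,10,11,12,13,14,15}
step 1: r0 <- (element + (r0 + r0))  {0,1,2,3,4,5,6,7,8,9,10,11,12,13,14,15}
step 2: eval (r3 < 5)                {0,1,2,3,4,5,6,7,8,9,10,11,12,13,14,15}
step 3: r2 <- ((element - 6) // -3)  {0,1,2,3,4,5,6,7,8,9,10,11,12,13,14,15}
step 4: r0 <- ((1 + -3) - 2)         {0,1,2,3,4,5,6,7,8,9,10,11,12,13,14,15}
step 5: r3 <- element                {0,1,2,3,4,5,6,7,8,9,10,11,12,13,14,15}
step 6: r0 <- ((element // 3) * -3)  {0,1,2,3,4,5,6,7,8,9,10,11,12,13,14,15}
step 7: eval (r2 < -1)               {0,1,2,3,4,5,6,7,8,9,10,11,12,13,14,15}
step 8: r2 <- (-3 + (8 % 3))         {10,11,12,13,14,15}
step 9: r2 <- (6 - (8 % 2))          {10,11,12,13,14,15}
step 10: r2 <- -1                     {10,11,12,13,14,15}
step 11: r3 <- ((3 // 4) % -2)        {0,1,2,3,4,5,6,7,8,9}
step 12: r0 <- (min(-5, 10) // 3)     {0,1,2,3,4,5,6,7,8,9}

Answer: 13 steps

r0: -2,-2,-2,-2,-2,-2,-2,-2,-2,-2,-9,-9,-12,-12,-12,-15
r3: 0,0,0,0,0,0,0,0,0,0,10,11,12,13,14,15
r2: 2,1,1,1,0,0,0,-1,-1,-1,-1,-1,-1,-1,-1,-1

steps = 13; useful = 166; efficiency = 166/208 = 83/104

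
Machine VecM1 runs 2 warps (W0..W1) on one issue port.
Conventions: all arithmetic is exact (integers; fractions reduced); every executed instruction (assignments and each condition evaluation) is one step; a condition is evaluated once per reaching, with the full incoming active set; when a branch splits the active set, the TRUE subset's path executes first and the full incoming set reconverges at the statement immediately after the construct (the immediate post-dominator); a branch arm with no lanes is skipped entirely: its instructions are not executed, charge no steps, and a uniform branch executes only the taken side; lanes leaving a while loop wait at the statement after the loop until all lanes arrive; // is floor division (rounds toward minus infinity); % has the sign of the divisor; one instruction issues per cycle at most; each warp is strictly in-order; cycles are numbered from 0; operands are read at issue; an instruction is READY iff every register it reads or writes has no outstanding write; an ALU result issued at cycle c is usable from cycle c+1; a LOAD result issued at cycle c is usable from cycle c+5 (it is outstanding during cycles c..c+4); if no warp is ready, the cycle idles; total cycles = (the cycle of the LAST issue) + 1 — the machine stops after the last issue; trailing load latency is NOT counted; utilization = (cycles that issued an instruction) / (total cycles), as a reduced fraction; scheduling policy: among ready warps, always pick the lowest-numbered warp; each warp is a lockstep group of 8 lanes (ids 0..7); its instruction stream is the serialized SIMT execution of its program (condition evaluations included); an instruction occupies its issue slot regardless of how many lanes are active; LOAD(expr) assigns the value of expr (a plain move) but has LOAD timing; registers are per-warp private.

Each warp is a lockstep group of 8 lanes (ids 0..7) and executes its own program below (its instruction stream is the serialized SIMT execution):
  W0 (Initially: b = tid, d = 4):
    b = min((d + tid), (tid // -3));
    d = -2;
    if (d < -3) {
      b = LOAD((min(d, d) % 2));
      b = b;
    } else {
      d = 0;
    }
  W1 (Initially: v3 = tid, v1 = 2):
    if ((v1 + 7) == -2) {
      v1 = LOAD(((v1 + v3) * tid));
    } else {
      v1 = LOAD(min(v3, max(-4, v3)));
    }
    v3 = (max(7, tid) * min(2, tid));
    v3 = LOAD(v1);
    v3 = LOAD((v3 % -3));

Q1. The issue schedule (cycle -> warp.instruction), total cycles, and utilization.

cycle 0: W0.I0
cycle 1: W0.I1
cycle 2: W0.I2
cycle 3: W0.I3
cycle 4: W1.I0
cycle 5: W1.I1
cycle 6: W1.I2
cycle 7: idle
cycle 8: idle
cycle 9: idle
cycle 10: W1.I3
cycle 11: idle
cycle 12: idle
cycle 13: idle
cycle 14: idle
cycle 15: W1.I4

Answer: 16 cycles, utilization 9/16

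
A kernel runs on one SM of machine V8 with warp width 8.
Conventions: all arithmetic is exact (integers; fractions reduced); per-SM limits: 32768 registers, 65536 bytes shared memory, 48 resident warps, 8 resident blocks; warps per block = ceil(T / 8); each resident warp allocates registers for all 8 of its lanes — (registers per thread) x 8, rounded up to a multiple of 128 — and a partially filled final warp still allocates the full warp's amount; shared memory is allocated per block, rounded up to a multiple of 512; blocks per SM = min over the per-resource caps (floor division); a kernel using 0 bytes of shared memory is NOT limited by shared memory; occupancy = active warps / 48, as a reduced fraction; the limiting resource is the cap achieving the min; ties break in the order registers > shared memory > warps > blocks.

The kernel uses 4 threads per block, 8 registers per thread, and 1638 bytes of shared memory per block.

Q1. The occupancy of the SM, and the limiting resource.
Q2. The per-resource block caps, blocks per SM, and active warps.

Answer: occupancy 1/6, limited by blocks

registers: 256 blocks
shared memory: 32 blocks
warps: 48 blocks
blocks: 8 blocks

Answer: 8 blocks, 8 active warps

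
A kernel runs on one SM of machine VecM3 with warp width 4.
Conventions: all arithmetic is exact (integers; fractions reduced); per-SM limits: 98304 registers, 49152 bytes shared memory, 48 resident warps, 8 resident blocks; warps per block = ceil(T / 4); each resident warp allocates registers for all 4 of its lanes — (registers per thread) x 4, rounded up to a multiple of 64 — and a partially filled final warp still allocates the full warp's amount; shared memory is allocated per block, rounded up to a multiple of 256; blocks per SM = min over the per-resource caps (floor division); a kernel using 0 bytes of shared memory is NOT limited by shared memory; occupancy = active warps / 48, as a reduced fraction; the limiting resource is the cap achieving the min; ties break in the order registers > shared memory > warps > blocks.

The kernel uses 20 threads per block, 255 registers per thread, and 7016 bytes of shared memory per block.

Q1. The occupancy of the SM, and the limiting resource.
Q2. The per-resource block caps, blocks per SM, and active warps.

Answer: occupancy 5/8, limited by shared memory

registers: 19 blocks
shared memory: 6 blocks
warps: 9 blocks
blocks: 8 blocks

Answer: 6 blocks, 30 active warps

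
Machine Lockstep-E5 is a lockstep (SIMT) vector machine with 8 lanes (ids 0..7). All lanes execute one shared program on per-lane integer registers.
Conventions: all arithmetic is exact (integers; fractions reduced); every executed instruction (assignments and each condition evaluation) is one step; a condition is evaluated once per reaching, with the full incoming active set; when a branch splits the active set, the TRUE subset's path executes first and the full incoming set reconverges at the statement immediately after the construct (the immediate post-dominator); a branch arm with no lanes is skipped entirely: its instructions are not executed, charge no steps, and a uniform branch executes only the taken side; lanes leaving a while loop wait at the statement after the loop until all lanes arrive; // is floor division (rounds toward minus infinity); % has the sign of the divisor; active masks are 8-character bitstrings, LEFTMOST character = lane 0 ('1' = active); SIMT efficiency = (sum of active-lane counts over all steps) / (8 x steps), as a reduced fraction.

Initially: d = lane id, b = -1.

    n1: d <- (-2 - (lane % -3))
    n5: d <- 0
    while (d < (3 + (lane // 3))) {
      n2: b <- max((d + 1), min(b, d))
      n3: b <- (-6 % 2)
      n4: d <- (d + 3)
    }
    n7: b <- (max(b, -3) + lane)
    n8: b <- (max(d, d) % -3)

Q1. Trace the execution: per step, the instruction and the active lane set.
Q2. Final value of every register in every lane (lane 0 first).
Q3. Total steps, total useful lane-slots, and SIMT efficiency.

step 0: d <- (-2 - (lane % -3))      11111111
step 1: d <- 0                       11111111
step 2: eval (d < (3 + (lane // 3))) 11111111
step 3: b <- max((d + 1), min(b, d)) 11111111
step 4: b <- (-6 % 2)                11111111
step 5: d <- (d + 3)                 11111111
step 6: eval (d < (3 + (lane // 3))) 11111111
step 7: b <- max((d + 1), min(b, d)) 00011111
step 8: b <- (-6 % 2)                00011111
step 9: d <- (d + 3)                 00011111
step 10: eval (d < (3 + (lane // 3))) 00011111
step 11: b <- (max(b, -3) + lane)     11111111
step 12: b <- (max(d, d) % -3)        11111111

Answer: 13 steps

d: 3,3,3,6,6,6,6,6
b: 0,0,0,0,0,0,0,0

steps = 13; useful = 92; efficiency = 92/104 = 23/26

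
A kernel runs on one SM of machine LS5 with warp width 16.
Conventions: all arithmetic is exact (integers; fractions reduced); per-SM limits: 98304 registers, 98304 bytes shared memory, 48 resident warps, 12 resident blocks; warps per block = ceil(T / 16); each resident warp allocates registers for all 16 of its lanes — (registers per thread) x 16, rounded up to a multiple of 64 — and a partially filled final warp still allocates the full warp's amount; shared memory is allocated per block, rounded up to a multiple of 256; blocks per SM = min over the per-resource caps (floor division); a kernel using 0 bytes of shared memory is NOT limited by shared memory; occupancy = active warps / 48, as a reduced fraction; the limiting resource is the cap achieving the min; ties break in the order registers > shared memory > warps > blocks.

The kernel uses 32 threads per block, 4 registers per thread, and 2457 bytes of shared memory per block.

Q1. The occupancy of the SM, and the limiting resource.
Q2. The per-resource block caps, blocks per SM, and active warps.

Answer: occupancy 1/2, limited by blocks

registers: 768 blocks
shared memory: 38 blocks
warps: 24 blocks
blocks: 12 blocks

Answer: 12 blocks, 24 active warps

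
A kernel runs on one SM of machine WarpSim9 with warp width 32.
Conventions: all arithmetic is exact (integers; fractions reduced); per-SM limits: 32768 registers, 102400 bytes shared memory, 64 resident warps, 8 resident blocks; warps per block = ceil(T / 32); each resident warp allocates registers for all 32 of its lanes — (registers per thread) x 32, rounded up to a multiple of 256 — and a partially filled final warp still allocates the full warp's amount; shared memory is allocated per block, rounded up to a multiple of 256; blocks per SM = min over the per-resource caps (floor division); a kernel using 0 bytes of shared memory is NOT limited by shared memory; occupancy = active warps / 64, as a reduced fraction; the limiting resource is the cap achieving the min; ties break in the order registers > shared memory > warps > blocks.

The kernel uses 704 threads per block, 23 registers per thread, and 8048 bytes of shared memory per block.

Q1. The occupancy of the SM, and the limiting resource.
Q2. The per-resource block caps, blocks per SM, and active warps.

Answer: occupancy 11/32, limited by registers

registers: 1 block
shared memory: 12 blocks
warps: 2 blocks
blocks: 8 blocks

Answer: 1 block, 22 active warps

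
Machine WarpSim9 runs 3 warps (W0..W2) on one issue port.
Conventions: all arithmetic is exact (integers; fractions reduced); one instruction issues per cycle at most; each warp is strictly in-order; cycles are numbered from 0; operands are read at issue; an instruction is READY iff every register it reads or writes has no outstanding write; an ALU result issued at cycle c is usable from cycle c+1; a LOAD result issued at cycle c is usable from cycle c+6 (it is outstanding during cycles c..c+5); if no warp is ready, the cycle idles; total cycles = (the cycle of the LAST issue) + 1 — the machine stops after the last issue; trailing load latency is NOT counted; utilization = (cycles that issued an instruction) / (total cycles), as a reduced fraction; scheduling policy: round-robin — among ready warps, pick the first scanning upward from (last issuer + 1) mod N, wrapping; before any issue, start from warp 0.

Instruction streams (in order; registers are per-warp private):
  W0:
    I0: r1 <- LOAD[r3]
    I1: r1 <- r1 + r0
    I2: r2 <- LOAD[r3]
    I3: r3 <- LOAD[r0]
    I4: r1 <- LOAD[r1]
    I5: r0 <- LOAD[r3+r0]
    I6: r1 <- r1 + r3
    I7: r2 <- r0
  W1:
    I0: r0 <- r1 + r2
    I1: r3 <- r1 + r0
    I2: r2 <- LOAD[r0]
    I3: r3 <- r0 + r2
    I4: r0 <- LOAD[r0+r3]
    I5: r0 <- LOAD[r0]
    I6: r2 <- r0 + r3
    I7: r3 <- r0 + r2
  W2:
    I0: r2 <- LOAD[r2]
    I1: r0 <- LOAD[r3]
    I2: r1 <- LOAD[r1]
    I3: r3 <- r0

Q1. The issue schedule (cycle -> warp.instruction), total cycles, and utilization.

cycle 0: W0.I0
cycle 1: W1.I0
cycle 2: W2.I0
cycle 3: W1.I1
cycle 4: W2.I1
cycle 5: W1.I2
cycle 6: W2.I2
cycle 7: W0.I1
cycle 8: W0.I2
cycle 9: W0.I3
cycle 10: W2.I3
cycle 11: W0.I4
cycle 12: W1.I3
cycle 13: W1.I4
cycle 14: idle
cycle 15: W0.I5
cycle 16: idle
cycle 17: W0.I6
cycle 18: idle
cycle 19: W1.I5
cycle 20: idle
cycle 21: W0.I7
cycle 22: idle
cycle 23: idle
cycle 24: idle
cycle 25: W1.I6
cycle 26: W1.I7

Answer: 27 cycles, utilization 20/27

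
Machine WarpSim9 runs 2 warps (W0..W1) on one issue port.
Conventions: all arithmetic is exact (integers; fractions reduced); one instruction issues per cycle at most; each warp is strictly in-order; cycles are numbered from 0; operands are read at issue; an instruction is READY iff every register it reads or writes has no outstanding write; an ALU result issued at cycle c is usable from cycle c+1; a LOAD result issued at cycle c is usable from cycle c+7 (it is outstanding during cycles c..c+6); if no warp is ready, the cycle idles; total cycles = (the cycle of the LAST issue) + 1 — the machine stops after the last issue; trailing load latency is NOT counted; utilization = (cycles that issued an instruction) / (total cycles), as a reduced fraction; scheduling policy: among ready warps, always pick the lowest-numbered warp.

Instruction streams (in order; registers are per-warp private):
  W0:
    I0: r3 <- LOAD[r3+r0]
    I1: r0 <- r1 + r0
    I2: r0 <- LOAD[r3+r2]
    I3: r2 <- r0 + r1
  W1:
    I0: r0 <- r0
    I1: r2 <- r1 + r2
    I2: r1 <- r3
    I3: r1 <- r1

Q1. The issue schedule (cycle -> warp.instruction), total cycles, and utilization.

cycle 0: W0.I0
cycle 1: W0.I1
cycle 2: W1.I0
cycle 3: W1.I1
cycle 4: W1.I2
cycle 5: W1.I3
cycle 6: idle
cycle 7: W0.I2
cycle 8: idle
cycle 9: idle
cycle 10: idle
cycle 11: idle
cycle 12: idle
cycle 13: idle
cycle 14: W0.I3

Answer: 15 cycles, utilization 8/15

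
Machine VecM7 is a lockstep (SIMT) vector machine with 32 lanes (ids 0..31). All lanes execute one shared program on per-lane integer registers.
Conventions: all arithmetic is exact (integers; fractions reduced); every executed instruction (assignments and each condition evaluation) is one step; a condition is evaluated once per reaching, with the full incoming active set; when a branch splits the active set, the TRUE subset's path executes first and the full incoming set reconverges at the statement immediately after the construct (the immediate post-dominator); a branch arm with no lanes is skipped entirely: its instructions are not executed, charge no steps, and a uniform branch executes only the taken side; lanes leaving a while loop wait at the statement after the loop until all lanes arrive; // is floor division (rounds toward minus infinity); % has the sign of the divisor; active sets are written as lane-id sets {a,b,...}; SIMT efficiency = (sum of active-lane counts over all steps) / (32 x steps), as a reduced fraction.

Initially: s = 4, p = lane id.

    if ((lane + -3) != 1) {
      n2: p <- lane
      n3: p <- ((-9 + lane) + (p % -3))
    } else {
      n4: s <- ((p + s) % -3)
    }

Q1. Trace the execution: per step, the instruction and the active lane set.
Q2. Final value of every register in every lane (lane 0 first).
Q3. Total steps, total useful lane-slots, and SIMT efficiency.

step 0: eval ((lane + -3) != 1)      {0,1,2,3,4,5,6,7,8,9,10,11,12,13,14,15,16,17,18,19,20,21,22,23,24,25,26,27,28,29,30,31}
step 1: p <- lane                    {0,1,2,3,5,6,7,8,9,10,11,12,13,14,15,16,17,18,19,20,21,22,23,24,25,26,27,28,29,30,31}
step 2: p <- ((-9 + lane) + (p % -3)) {0,1,2,3,5,6,7,8,9,10,11,12,13,14,15,16,17,18,19,20,21,22,23,24,25,26,27,28,29,30,31}
step 3: s <- ((p + s) % -3)          {4}

Answer: 4 steps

s: 4,4,4,4,-1,4,4,4,4,4,4,4,4,4,4,4,4,4,4,4,4,4,4,4,4,4,4,4,4,4,4,4
p: -9,-10,-8,-6,4,-5,-3,-4,-2,0,-1,1,3,2,4,6,5,7,9,8,10,12,11,13,15,14,16,18,17,19,21,20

steps = 4; useful = 95; efficiency = 95/128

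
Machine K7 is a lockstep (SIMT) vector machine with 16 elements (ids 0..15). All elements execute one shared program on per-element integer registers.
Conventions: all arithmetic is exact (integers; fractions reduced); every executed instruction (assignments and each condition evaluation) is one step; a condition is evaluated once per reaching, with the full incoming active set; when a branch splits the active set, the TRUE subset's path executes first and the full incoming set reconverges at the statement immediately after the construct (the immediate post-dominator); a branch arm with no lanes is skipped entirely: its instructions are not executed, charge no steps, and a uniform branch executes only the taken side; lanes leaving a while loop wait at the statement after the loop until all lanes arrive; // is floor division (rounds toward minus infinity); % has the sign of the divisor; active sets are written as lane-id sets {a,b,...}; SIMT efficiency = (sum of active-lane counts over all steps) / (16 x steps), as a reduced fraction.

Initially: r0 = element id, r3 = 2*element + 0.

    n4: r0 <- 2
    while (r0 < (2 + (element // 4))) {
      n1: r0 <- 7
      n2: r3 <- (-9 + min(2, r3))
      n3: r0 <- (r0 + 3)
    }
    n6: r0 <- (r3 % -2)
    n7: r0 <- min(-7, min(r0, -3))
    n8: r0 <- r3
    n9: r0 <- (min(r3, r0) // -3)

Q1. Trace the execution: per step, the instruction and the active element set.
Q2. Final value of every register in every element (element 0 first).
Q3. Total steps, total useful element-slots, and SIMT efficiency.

step 0: r0 <- 2                      {0,1,2,3,4,5,6,7,8,9,10,11,12,13,14,15}
step 1: eval (r0 < (2 + (element // 4))) {0,1,2,3,4,5,6,7,8,9,10,11,12,13,14,15}
step 2: r0 <- 7                      {4,5,6,7,8,9,10,11,12,13,14,15}
step 3: r3 <- (-9 + min(2, r3))      {4,5,6,7,8,9,10,11,12,13,14,15}
step 4: r0 <- (r0 + 3)               {4,5,6,7,8,9,10,11,12,13,14,15}
step 5: eval (r0 < (2 + (element // 4))) {4,5,6,7,8,9,10,11,12,13,14,15}
step 6: r0 <- (r3 % -2)              {0,1,2,3,4,5,6,7,8,9,10,11,12,13,14,15}
step 7: r0 <- min(-7, min(r0, -3))   {0,1,2,3,4,5,6,7,8,9,10,11,12,13,14,15}
step 8: r0 <- r3                     {0,1,2,3,4,5,6,7,8,9,10,11,12,13,14,15}
step 9: r0 <- (min(r3, r0) // -3)    {0,1,2,3,4,5,6,7,8,9,10,11,12,13,14,15}

Answer: 10 steps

r0: 0,-1,-2,-2,2,2,2,2,2,2,2,2,2,2,2,2
r3: 0,2,4,6,-7,-7,-7,-7,-7,-7,-7,-7,-7,-7,-7,-7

steps = 10; useful = 144; efficiency = 144/160 = 9/10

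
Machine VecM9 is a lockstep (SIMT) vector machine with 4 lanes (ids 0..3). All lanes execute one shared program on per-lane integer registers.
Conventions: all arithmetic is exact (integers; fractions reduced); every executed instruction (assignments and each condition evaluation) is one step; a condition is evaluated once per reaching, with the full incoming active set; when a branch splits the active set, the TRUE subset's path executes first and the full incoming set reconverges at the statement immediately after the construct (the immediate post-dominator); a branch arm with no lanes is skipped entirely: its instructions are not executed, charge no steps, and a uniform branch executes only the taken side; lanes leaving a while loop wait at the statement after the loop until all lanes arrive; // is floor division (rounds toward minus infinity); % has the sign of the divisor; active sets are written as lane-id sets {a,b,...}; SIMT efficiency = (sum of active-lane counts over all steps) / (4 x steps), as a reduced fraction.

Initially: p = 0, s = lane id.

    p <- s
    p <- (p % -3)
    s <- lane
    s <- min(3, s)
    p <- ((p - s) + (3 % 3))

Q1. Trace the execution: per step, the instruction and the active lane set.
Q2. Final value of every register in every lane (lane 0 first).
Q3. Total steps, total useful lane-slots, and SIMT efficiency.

step 0: p <- s                       {0,1,2,3}
step 1: p <- (p % -3)                {0,1,2,3}
step 2: s <- lane                    {0,1,2,3}
step 3: s <- min(3, s)               {0,1,2,3}
step 4: p <- ((p - s) + (3 % 3))     {0,1,2,3}

Answer: 5 steps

p: 0,-3,-3,-3
s: 0,1,2,3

steps = 5; useful = 20; efficiency = 20/20 = 1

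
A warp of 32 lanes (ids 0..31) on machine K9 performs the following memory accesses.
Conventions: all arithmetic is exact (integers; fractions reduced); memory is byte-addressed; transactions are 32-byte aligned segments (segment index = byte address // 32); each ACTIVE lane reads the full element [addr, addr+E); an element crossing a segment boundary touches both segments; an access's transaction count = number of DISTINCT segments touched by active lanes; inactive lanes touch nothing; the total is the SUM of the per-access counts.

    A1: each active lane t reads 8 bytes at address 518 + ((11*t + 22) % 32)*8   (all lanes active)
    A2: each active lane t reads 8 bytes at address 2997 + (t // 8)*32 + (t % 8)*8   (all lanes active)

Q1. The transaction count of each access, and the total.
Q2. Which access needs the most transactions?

A1: 9 transactions
A2: 6 transactions

Answer: 9,6; total 15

Answer: A1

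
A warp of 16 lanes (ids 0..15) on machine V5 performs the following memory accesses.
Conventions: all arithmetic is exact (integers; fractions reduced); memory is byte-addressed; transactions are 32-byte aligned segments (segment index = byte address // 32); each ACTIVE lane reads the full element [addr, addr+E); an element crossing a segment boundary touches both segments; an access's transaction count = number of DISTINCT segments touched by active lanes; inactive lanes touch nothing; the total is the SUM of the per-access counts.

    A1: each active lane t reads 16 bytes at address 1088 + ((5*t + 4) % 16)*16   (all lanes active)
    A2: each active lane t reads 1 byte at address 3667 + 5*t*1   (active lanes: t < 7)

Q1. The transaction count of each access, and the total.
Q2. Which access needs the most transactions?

A1: 8 transactions
A2: 2 transactions

Answer: 8,2; total 10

Answer: A1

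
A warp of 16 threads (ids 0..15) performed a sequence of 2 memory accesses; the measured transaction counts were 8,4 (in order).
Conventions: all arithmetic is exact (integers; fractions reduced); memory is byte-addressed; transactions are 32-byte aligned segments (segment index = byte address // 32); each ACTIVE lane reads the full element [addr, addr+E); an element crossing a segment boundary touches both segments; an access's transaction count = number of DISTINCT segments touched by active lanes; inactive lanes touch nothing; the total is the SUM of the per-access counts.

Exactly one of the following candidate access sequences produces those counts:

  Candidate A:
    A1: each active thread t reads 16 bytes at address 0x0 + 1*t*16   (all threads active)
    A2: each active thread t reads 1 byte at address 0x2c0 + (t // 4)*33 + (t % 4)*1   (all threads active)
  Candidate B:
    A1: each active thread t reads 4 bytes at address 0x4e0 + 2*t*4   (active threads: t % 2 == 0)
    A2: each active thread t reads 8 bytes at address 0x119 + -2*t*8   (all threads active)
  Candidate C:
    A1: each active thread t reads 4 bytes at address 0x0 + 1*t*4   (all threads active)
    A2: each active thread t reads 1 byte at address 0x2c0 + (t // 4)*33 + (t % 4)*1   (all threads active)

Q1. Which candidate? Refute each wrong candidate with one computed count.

B: A1 gives 4 transactions, not 8
C: A1 gives 2 transactions, not 8
A: all counts match (8,4)

Answer: A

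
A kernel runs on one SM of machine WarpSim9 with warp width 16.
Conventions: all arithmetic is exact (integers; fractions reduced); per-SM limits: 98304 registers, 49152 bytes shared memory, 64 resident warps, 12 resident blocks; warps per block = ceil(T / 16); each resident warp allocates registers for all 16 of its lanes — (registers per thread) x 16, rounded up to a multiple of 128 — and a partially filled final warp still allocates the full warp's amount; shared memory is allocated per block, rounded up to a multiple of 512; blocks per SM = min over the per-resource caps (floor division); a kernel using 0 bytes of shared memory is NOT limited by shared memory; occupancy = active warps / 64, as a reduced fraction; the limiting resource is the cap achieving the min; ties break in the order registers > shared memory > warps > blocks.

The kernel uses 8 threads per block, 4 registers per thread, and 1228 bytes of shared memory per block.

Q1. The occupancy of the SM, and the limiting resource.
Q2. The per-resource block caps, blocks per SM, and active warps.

Answer: occupancy 3/16, limited by blocks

registers: 768 blocks
shared memory: 32 blocks
warps: 64 blocks
blocks: 12 blocks

Answer: 12 blocks, 12 active warps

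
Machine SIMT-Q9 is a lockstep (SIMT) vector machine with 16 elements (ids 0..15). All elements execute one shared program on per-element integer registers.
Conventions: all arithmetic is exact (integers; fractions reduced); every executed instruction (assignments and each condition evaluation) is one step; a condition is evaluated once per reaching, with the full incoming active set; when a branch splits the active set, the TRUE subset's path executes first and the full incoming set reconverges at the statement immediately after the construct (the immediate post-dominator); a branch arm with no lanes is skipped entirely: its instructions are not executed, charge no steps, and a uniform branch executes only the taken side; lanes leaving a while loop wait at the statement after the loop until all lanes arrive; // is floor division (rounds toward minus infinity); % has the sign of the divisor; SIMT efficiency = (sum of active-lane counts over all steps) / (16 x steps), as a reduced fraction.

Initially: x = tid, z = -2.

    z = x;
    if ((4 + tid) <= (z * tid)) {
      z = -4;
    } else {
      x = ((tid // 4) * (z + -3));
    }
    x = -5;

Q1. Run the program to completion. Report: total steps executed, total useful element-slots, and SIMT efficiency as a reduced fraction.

Answer: 5 steps, 64 useful, 4/5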